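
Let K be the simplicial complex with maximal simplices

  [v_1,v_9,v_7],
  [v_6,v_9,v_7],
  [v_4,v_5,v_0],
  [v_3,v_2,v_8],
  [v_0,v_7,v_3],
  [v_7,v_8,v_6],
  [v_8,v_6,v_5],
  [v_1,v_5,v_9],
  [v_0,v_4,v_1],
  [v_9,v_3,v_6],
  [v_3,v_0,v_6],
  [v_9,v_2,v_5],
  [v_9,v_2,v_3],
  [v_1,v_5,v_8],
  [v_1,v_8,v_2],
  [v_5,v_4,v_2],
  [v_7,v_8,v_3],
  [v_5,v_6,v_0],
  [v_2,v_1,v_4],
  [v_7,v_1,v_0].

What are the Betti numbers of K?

Take the total order v_0 < v_1 < v_2 < v_3 < v_4 < v_5 < v_6 < v_7 < v_8 < v_9 on the vertex set. Then K (dimension 2) consists of the simplices:

  0-simplices (10): [v_0], [v_1], [v_2], [v_3], [v_4], [v_5], [v_6], [v_7], [v_8], [v_9]
  1-simplices (30): (30 of them)
  2-simplices (20): (20 of them)

giving chain groups C_0 ≅ Z^10, C_1 ≅ Z^30, C_2 ≅ Z^20.

Boundary ∂_1: C_1 → C_0 sends each edge [p,q] (with p < q) to q − p.
As a 10×30 matrix over Z this has rank 9, with invariant factors (1,1,1,1,1,1,1,1,1).

∂_2: C_2 → C_1 sends each 2-simplex [p,q,r] to [q,r] − [p,r] + [p,q]. For instance
  ∂[v_5,v_6,v_8] = [v_6,v_8] − [v_5,v_8] + [v_5,v_6],
  ∂[v_2,v_4,v_5] = [v_4,v_5] − [v_2,v_5] + [v_2,v_4].
As a 30×20 matrix over Z this has rank 20, with invariant factors (1,1,1,1,1,1,1,1,1,1,1,1,1,1,1,1,1,1,1,2).

From H_k ≅ ker(∂_k) / im(∂_{k+1}) we obtain:

  H_0: rank C_0 − rank ∂_1 = 10 − 9 = 1, and the invariant factors of ∂_1 are all 1, so H_0 ≅ Z.
  H_1: rank ker ∂_1 − rank ∂_2 = (30 − 9) − 20 = 1, and ∂_2 has invariant factor 2 > 1, so H_1 ≅ Z × Z/2.
  H_2: rank ker ∂_2 − rank ∂_3 = (20 − 20) − 0 = 0, and there is no ∂_3, so H_2 ≅ 0.

As a check, the Euler characteristic is 10 − 30 + 20 = 0, which agrees with 1 − 1 + 0 = 0.

Hence the Betti numbers are b_0 = 1, b_1 = 1, b_2 = 0.

b_0 = 1, b_1 = 1, b_2 = 0.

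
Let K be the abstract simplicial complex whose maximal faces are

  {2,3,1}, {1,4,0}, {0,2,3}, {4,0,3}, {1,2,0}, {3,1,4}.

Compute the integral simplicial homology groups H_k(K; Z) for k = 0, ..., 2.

K has 5 vertices, 9 edges, 6 triangles.
rank ∂_0 = 0, rank ∂_1 = 4 ⇒ b_0 = 5 − 0 − 4 = 1; all invariant factors of ∂_1 are 1 so no torsion. So H_0 = Z.
rank ∂_1 = 4, rank ∂_2 = 5 ⇒ b_1 = 9 − 4 − 5 = 0; all invariant factors of ∂_2 are 1 so no torsion. So H_1 = 0.
rank ∂_2 = 5, rank ∂_3 = 0 ⇒ b_2 = 6 − 5 − 0 = 1. So H_2 = Z.

H_0 ≅ Z,  H_1 = 0,  H_2 ≅ Z.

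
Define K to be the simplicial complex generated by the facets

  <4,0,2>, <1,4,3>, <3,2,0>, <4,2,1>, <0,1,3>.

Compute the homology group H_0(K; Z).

H_0 ≅ Z.

Take the total order 0 < 1 < 2 < 3 < 4 on the vertex set. Then K (dimension 2) consists of the simplices:

  0-simplices (5): [0], [1], [2], [3], [4]
  1-simplices (10): [0,1], [0,2], [0,3], [0,4], [1,2], [1,3], [1,4], [2,3], [2,4], [3,4]
  2-simplices (5): [0,1,3], [0,2,3], [0,2,4], [1,2,4], [1,3,4]

Hence C_0 ≅ Z^5, C_1 ≅ Z^10, C_2 ≅ Z^5.

∂_1: C_1 → C_0 sends each edge [p,q] (with p < q) to q − p.
This gives a 5×10 integer matrix of rank 4; reducing to Smith normal form yields diagonal entries (1,1,1,1).

∂_2: C_2 → C_1 acts by ∂[p,q,r] = [q,r] − [p,r] + [p,q]. For instance
  ∂[1,3,4] = [3,4] − [1,4] + [1,3],
  ∂[1,2,4] = [2,4] − [1,4] + [1,2].
As a 10×5 matrix over Z this has rank 5, with invariant factors (1,1,1,1,1).

Now H_k = ker ∂_k / im ∂_{k+1}, so:

  H_0: rank C_0 − rank ∂_1 = 5 − 4 = 1, and the invariant factors of ∂_1 are all 1, so H_0 = Z.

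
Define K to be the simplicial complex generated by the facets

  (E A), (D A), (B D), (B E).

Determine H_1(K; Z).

Order the vertices as A < B < D < E. Listing each simplex with vertices in this order, K has dimension 1 with simplices:

  0-simplices (4): A, B, D, E
  1-simplices (4): AD, AE, BD, BE

giving chain groups C_0 ≅ Z^4, C_1 ≅ Z^4.

∂_1: C_1 → C_0 maps an edge to its endpoints' difference, ∂[p,q] = q − p. For instance
  ∂BD = D − B.
This gives a 4×4 integer matrix of rank 3; reducing to Smith normal form yields diagonal entries (1,1,1).

Now H_k = ker ∂_k / im ∂_{k+1}, so:

  H_1: rank ker ∂_1 − rank ∂_2 = (4 − 3) − 0 = 1, and there is no ∂_2, so H_1 = Z.

H_1 = Z.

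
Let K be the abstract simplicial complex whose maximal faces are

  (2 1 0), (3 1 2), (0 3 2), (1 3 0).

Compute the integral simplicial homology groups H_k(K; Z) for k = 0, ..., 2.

Fix the vertex order 0 < 1 < 2 < 3 and write every simplex with vertices in increasing order. Then dim K = 2 and the simplices of K are:

  0-simplices (4): [0], [1], [2], [3]
  1-simplices (6): [0,1], [0,2], [0,3], [1,2], [1,3], [2,3]
  2-simplices (4): [0,1,2], [0,1,3], [0,2,3], [1,2,3]

giving chain groups C_0 ≅ Z^4, C_1 ≅ Z^6, C_2 ≅ Z^4.

∂_1: C_1 → C_0 maps an edge to its endpoints' difference, ∂[p,q] = q − p. For instance
  ∂[2,3] = [3] − [2].
This gives a 4×6 integer matrix of rank 3; reducing to Smith normal form yields diagonal entries (1,1,1).

The boundary map ∂_2: C_2 → C_1 acts by ∂[p,q,r] = [q,r] − [p,r] + [p,q]. For instance
  ∂[0,1,3] = [1,3] − [0,3] + [0,1],
  ∂[0,2,3] = [2,3] − [0,3] + [0,2].
The resulting 6×4 matrix has rank 3, and its Smith normal form has invariant factors (1,1,1).

From H_k ≅ ker(∂_k) / im(∂_{k+1}) we obtain:

  H_0: rank C_0 − rank ∂_1 = 4 − 3 = 1, and the invariant factors of ∂_1 are all 1, so H_0 = Z.
  H_1: rank ker ∂_1 − rank ∂_2 = (6 − 3) − 3 = 0, and the invariant factors of ∂_2 are all 1, so H_1 = 0.
  H_2: rank ker ∂_2 − rank ∂_3 = (4 − 3) − 0 = 1, and there is no ∂_3, so H_2 = Z.

As a check, the Euler characteristic is 4 − 6 + 4 = 2, which agrees with 1 − 0 + 1 = 2.

H_0 ≅ Z,  H_1 = 0,  H_2 ≅ Z.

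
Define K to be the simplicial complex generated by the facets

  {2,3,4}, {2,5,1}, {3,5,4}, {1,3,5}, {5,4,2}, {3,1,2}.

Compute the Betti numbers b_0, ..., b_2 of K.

Fix the vertex order 1 < 2 < 3 < 4 < 5 and write every simplex with vertices in increasing order. Then dim K = 2 and the simplices of K are:

  0-simplices (5): [1], [2], [3], [4], [5]
  1-simplices (9): [1,2], [1,3], [1,5], [2,3], [2,4], [2,5], [3,4], [3,5], [4,5]
  2-simplices (6): [1,2,3], [1,2,5], [1,3,5], [2,3,4], [2,4,5], [3,4,5]

Hence C_0 ≅ Z^5, C_1 ≅ Z^9, C_2 ≅ Z^6.

∂_1: C_1 → C_0 is given by ∂[p,q] = [q] − [p]. For instance
  ∂[1,5] = [5] − [1].
As a 5×9 matrix over Z this has rank 4, with invariant factors (1,1,1,1).

The boundary map ∂_2: C_2 → C_1 sends each 2-simplex [p,q,r] to [q,r] − [p,r] + [p,q]. For instance
  ∂[1,2,3] = [2,3] − [1,3] + [1,2],
  ∂[2,3,4] = [3,4] − [2,4] + [2,3].
The resulting 9×6 matrix has rank 5, and its Smith normal form has invariant factors (1,1,1,1,1).

Reading off H_k = ker ∂_k / im ∂_{k+1}:

  H_0: rank C_0 − rank ∂_1 = 5 − 4 = 1, and the invariant factors of ∂_1 are all 1, so H_0 = Z.
  H_1: rank ker ∂_1 − rank ∂_2 = (9 − 4) − 5 = 0, and the invariant factors of ∂_2 are all 1, so H_1 = 0.
  H_2: rank ker ∂_2 − rank ∂_3 = (6 − 5) − 0 = 1, and there is no ∂_3, so H_2 = Z.

Hence the Betti numbers are b_0 = 1, b_1 = 0, b_2 = 1.

b_0 = 1, b_1 = 0, b_2 = 1.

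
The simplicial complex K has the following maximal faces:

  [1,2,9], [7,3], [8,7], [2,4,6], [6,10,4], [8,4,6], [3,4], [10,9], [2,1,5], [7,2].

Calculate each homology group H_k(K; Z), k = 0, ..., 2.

H_0 ≅ Z,  H_1 ≅ Z^3,  H_2 = 0.

Fix the vertex order 1 < 2 < 3 < 4 < 5 < 6 < 7 < 8 < 9 < 10 and write every simplex with vertices in increasing order. Then dim K = 2 and the simplices of K are:

  0-simplices (10): [1], [2], [3], [4], [5], [6], [7], [8], [9], [10]
  1-simplices (17): [1,2], [1,5], [1,9], [2,4], [2,5], [2,6], [2,7], [2,9], [3,4], [3,7], [4,6], [4,8], [4,10], [6,8], [6,10], [7,8], [9,10]
  2-simplices (5): [1,2,5], [1,2,9], [2,4,6], [4,6,8], [4,6,10]

giving chain groups C_0 ≅ Z^10, C_1 ≅ Z^17, C_2 ≅ Z^5.

∂_1: C_1 → C_0 sends each edge [p,q] (with p < q) to q − p.
The 10×17 boundary matrix has rank 9 and Smith normal form diag(1,1,1,1,1,1,1,1,1).

Boundary ∂_2: C_2 → C_1 sends each 2-simplex [p,q,r] to [q,r] − [p,r] + [p,q]. For instance
  ∂[2,4,6] = [4,6] − [2,6] + [2,4],
  ∂[4,6,8] = [6,8] − [4,8] + [4,6].
This gives a 17×5 integer matrix of rank 5; reducing to Smith normal form yields diagonal entries (1,1,1,1,1).

Reading off H_k = ker ∂_k / im ∂_{k+1}:

  H_0: rank C_0 − rank ∂_1 = 10 − 9 = 1, and the invariant factors of ∂_1 are all 1, so H_0 ≅ Z.
  H_1: rank ker ∂_1 − rank ∂_2 = (17 − 9) − 5 = 3, and the invariant factors of ∂_2 are all 1, so H_1 ≅ Z^3.
  H_2: rank ker ∂_2 − rank ∂_3 = (5 − 5) − 0 = 0, and there is no ∂_3, so H_2 ≅ 0.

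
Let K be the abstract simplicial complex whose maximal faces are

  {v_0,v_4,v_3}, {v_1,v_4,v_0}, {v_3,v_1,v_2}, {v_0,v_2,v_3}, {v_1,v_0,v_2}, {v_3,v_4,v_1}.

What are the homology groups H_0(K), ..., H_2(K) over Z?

H_0 ≅ Z,  H_1 = 0,  H_2 ≅ Z.

Order the vertices as v_0 < v_1 < v_2 < v_3 < v_4. Listing each simplex with vertices in this order, K has dimension 2 with simplices:

  0-simplices (5): [v_0], [v_1], [v_2], [v_3], [v_4]
  1-simplices (9): [v_0,v_1], [v_0,v_2], [v_0,v_3], [v_0,v_4], [v_1,v_2], [v_1,v_3], [v_1,v_4], [v_2,v_3], [v_3,v_4]
  2-simplices (6): [v_0,v_1,v_2], [v_0,v_1,v_4], [v_0,v_2,v_3], [v_0,v_3,v_4], [v_1,v_2,v_3], [v_1,v_3,v_4]

giving chain groups C_0 ≅ Z^5, C_1 ≅ Z^9, C_2 ≅ Z^6.

The boundary map ∂_1: C_1 → C_0 sends each edge [p,q] (with p < q) to q − p. For instance
  ∂[v_1,v_2] = [v_2] − [v_1].
The resulting 5×9 matrix has rank 4, and its Smith normal form has invariant factors (1,1,1,1).

The boundary map ∂_2: C_2 → C_1 acts by ∂[p,q,r] = [q,r] − [p,r] + [p,q]. For instance
  ∂[v_1,v_3,v_4] = [v_3,v_4] − [v_1,v_4] + [v_1,v_3],
  ∂[v_0,v_1,v_4] = [v_1,v_4] − [v_0,v_4] + [v_0,v_1].
The resulting 9×6 matrix has rank 5, and its Smith normal form has invariant factors (1,1,1,1,1).

Computing H_k = (kernel of ∂_k) / (image of ∂_{k+1}):

  H_0: rank C_0 − rank ∂_1 = 5 − 4 = 1, and the invariant factors of ∂_1 are all 1, so H_0 ≅ Z.
  H_1: rank ker ∂_1 − rank ∂_2 = (9 − 4) − 5 = 0, and the invariant factors of ∂_2 are all 1, so H_1 ≅ 0.
  H_2: rank ker ∂_2 − rank ∂_3 = (6 − 5) − 0 = 1, and there is no ∂_3, so H_2 ≅ Z.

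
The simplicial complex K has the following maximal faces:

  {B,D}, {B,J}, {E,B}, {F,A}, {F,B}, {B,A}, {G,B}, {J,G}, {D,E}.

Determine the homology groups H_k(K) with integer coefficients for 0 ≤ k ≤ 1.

Order the vertices as A < B < D < E < F < G < J. Listing each simplex with vertices in this order, K has dimension 1 with simplices:

  0-simplices (7): A, B, D, E, F, G, J
  1-simplices (9): AB, AF, BD, BE, BF, BG, BJ, DE, GJ

giving chain groups C_0 ≅ Z^7, C_1 ≅ Z^9.

The boundary map ∂_1: C_1 → C_0 maps an edge to its endpoints' difference, ∂[p,q] = q − p.
The 7×9 boundary matrix has rank 6 and Smith normal form diag(1,1,1,1,1,1).

Now H_k = ker ∂_k / im ∂_{k+1}, so:

  H_0: rank C_0 − rank ∂_1 = 7 − 6 = 1, and the invariant factors of ∂_1 are all 1, so H_0 ≅ Z.
  H_1: rank ker ∂_1 − rank ∂_2 = (9 − 6) − 0 = 3, and there is no ∂_2, so H_1 ≅ Z^3.

H_0 ≅ Z,  H_1 ≅ Z^3.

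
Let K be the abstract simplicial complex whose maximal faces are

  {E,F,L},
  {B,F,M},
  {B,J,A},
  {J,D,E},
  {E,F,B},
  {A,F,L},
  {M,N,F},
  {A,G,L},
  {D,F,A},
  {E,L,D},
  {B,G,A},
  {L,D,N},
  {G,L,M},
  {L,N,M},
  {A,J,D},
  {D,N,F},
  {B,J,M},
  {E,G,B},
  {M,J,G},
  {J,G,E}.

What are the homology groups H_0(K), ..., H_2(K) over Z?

H_0 ≅ Z,  H_1 ≅ Z ⊕ Z_2,  H_2 = 0.

Order the vertices as A < B < D < E < F < G < J < L < M < N. Listing each simplex with vertices in this order, K has dimension 2 with simplices:

  0-simplices (10): A, B, D, E, F, G, J, L, M, N
  1-simplices (30): AB, AD, AF, AG, AJ, AL, BE, BF, BG, BJ, BM, DE, DF, DJ, DL, DN, EF, EG, EJ, EL, FL, FM, FN, GJ, GL, GM, JM, LM, LN, MN
  2-simplices (20): ABG, ABJ, ADF, ADJ, AFL, AGL, BEF, BEG, BFM, BJM, DEJ, DEL, DFN, DLN, EFL, EGJ, FMN, GJM, GLM, LMN

Hence C_0 ≅ Z^10, C_1 ≅ Z^30, C_2 ≅ Z^20.

The boundary map ∂_1: C_1 → C_0 maps an edge to its endpoints' difference, ∂[p,q] = q − p. For instance
  ∂DN = N − D.
The resulting 10×30 matrix has rank 9, and its Smith normal form has invariant factors (1,1,1,1,1,1,1,1,1).

Boundary ∂_2: C_2 → C_1 sends each 2-simplex [p,q,r] to [q,r] − [p,r] + [p,q]. For instance
  ∂DFN = FN − DN + DF,
  ∂LMN = MN − LN + LM.
As a 30×20 matrix over Z this has rank 20, with invariant factors (1,1,1,1,1,1,1,1,1,1,1,1,1,1,1,1,1,1,1,2).

Now H_k = ker ∂_k / im ∂_{k+1}, so:

  H_0: rank C_0 − rank ∂_1 = 10 − 9 = 1, and the invariant factors of ∂_1 are all 1, so H_0 ≅ Z.
  H_1: rank ker ∂_1 − rank ∂_2 = (30 − 9) − 20 = 1, and ∂_2 has invariant factor 2 > 1, so H_1 ≅ Z ⊕ Z_2.
  H_2: rank ker ∂_2 − rank ∂_3 = (20 − 20) − 0 = 0, and there is no ∂_3, so H_2 ≅ 0.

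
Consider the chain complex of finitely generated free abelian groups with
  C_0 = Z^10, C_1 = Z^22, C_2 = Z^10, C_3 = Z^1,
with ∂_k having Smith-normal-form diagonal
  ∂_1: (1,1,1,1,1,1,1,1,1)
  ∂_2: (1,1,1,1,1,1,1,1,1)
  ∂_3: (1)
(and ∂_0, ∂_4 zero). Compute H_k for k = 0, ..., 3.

H_0 = Z,  H_1 = Z^4,  H_2 = 0,  H_3 = 0.

H_0: b_0 = 10 − 0 − 9 = 1; torsion from ∂_1 factors > 1: none. So H_0 = Z.
H_1: b_1 = 22 − 9 − 9 = 4; torsion from ∂_2 factors > 1: none. So H_1 = Z^4.
H_2: b_2 = 10 − 9 − 1 = 0; torsion from ∂_3 factors > 1: none. So H_2 = 0.
H_3: b_3 = 1 − 1 − 0 = 0; torsion from ∂_4 factors > 1: none. So H_3 = 0.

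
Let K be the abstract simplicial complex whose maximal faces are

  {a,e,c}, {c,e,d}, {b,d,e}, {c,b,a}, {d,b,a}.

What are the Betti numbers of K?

K has 5 vertices, 10 edges, 5 triangles.
rank ∂_0 = 0, rank ∂_1 = 4 ⇒ b_0 = 5 − 0 − 4 = 1; all invariant factors of ∂_1 are 1 so no torsion. So H_0 ≅ Z.
rank ∂_1 = 4, rank ∂_2 = 5 ⇒ b_1 = 10 − 4 − 5 = 1; all invariant factors of ∂_2 are 1 so no torsion. So H_1 ≅ Z.
rank ∂_2 = 5, rank ∂_3 = 0 ⇒ b_2 = 5 − 5 − 0 = 0. So H_2 ≅ 0.

b_0 = 1, b_1 = 1, b_2 = 0.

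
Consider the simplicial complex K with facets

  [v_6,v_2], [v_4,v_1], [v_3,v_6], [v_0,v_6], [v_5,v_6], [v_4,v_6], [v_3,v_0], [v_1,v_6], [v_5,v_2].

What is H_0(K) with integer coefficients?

Fix the vertex order v_0 < v_1 < v_2 < v_3 < v_4 < v_5 < v_6 and write every simplex with vertices in increasing order. Then dim K = 1 and the simplices of K are:

  0-simplices (7): [v_0], [v_1], [v_2], [v_3], [v_4], [v_5], [v_6]
  1-simplices (9): [v_0,v_3], [v_0,v_6], [v_1,v_4], [v_1,v_6], [v_2,v_5], [v_2,v_6], [v_3,v_6], [v_4,v_6], [v_5,v_6]

so the chain groups are C_0 ≅ Z^7, C_1 ≅ Z^9.

Boundary ∂_1: C_1 → C_0 maps an edge to its endpoints' difference, ∂[p,q] = q − p. For instance
  ∂[v_2,v_6] = [v_6] − [v_2].
This gives a 7×9 integer matrix of rank 6; reducing to Smith normal form yields diagonal entries (1,1,1,1,1,1).

From H_k ≅ ker(∂_k) / im(∂_{k+1}) we obtain:

  H_0: rank C_0 − rank ∂_1 = 7 − 6 = 1, and the invariant factors of ∂_1 are all 1, so H_0 = Z.

(K is a triangulation of a wedge of 3 circles.)

H_0 = Z.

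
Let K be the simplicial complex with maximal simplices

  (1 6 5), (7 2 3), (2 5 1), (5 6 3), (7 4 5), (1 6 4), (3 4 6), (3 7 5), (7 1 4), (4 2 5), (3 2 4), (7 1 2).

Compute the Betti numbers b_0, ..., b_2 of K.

We work with the vertex ordering 1 < 2 < 3 < 4 < 5 < 6 < 7. The simplices of K, each written with vertices in increasing order, are:

  0-simplices (7): [1], [2], [3], [4], [5], [6], [7]
  1-simplices (18): [1,2], [1,4], [1,5], [1,6], [1,7], [2,3], [2,4], [2,5], [2,7], [3,4], [3,5], [3,6], [3,7], [4,5], [4,6], [4,7], [5,6], [5,7]
  2-simplices (12): [1,2,5], [1,2,7], [1,4,6], [1,4,7], [1,5,6], [2,3,4], [2,3,7], [2,4,5], [3,4,6], [3,5,6], [3,5,7], [4,5,7]

Hence C_0 ≅ Z^7, C_1 ≅ Z^18, C_2 ≅ Z^12.

Boundary ∂_1: C_1 → C_0 maps an edge to its endpoints' difference, ∂[p,q] = q − p.
As a 7×18 matrix over Z this has rank 6, with invariant factors (1,1,1,1,1,1).

∂_2: C_2 → C_1 sends each 2-simplex [p,q,r] to [q,r] − [p,r] + [p,q]. For instance
  ∂[3,5,7] = [5,7] − [3,7] + [3,5],
  ∂[3,5,6] = [5,6] − [3,6] + [3,5].
The 18×12 boundary matrix has rank 12 and Smith normal form diag(1,1,1,1,1,1,1,1,1,1,1,2).

Now H_k = ker ∂_k / im ∂_{k+1}, so:

  H_0: rank C_0 − rank ∂_1 = 7 − 6 = 1, and the invariant factors of ∂_1 are all 1, so H_0 ≅ Z.
  H_1: rank ker ∂_1 − rank ∂_2 = (18 − 6) − 12 = 0, and ∂_2 has invariant factor 2 > 1, so H_1 ≅ Z_2.
  H_2: rank ker ∂_2 − rank ∂_3 = (12 − 12) − 0 = 0, and there is no ∂_3, so H_2 ≅ 0.

As a check, the Euler characteristic is 7 − 18 + 12 = 1, which agrees with 1 − 0 + 0 = 1.

Hence the Betti numbers are b_0 = 1, b_1 = 0, b_2 = 0.

b_0 = 1, b_1 = 0, b_2 = 0.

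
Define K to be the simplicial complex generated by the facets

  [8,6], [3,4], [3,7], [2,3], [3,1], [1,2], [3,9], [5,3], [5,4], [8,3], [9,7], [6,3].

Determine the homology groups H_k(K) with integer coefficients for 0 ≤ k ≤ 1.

H_0 ≅ Z,  H_1 ≅ Z^4.

Take the total order 1 < 2 < 3 < 4 < 5 < 6 < 7 < 8 < 9 on the vertex set. Then K (dimension 1) consists of the simplices:

  0-simplices (9): [1], [2], [3], [4], [5], [6], [7], [8], [9]
  1-simplices (12): [1,2], [1,3], [2,3], [3,4], [3,5], [3,6], [3,7], [3,8], [3,9], [4,5], [6,8], [7,9]

so the chain groups are C_0 ≅ Z^9, C_1 ≅ Z^12.

The boundary map ∂_1: C_1 → C_0 maps an edge to its endpoints' difference, ∂[p,q] = q − p. For instance
  ∂[1,3] = [3] − [1].
As a 9×12 matrix over Z this has rank 8, with invariant factors (1,1,1,1,1,1,1,1).

Computing H_k = (kernel of ∂_k) / (image of ∂_{k+1}):

  H_0: rank C_0 − rank ∂_1 = 9 − 8 = 1, and the invariant factors of ∂_1 are all 1, so H_0 ≅ Z.
  H_1: rank ker ∂_1 − rank ∂_2 = (12 − 8) − 0 = 4, and there is no ∂_2, so H_1 ≅ Z^4.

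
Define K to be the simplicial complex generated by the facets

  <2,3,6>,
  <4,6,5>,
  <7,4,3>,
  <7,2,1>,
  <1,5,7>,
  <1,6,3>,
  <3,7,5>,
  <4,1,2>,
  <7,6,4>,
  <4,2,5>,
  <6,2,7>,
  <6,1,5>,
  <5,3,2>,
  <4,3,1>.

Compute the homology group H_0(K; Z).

H_0 ≅ Z.

Fix the vertex order 1 < 2 < 3 < 4 < 5 < 6 < 7 and write every simplex with vertices in increasing order. Then dim K = 2 and the simplices of K are:

  0-simplices (7): [1], [2], [3], [4], [5], [6], [7]
  1-simplices (21): [1,2], [1,3], [1,4], [1,5], [1,6], [1,7], [2,3], [2,4], [2,5], [2,6], [2,7], [3,4], [3,5], [3,6], [3,7], [4,5], [4,6], [4,7], [5,6], [5,7], [6,7]
  2-simplices (14): [1,2,4], [1,2,7], [1,3,4], [1,3,6], [1,5,6], [1,5,7], [2,3,5], [2,3,6], [2,4,5], [2,6,7], [3,4,7], [3,5,7], [4,5,6], [4,6,7]

so the chain groups are C_0 ≅ Z^7, C_1 ≅ Z^21, C_2 ≅ Z^14.

∂_1: C_1 → C_0 sends each edge [p,q] (with p < q) to q − p. For instance
  ∂[2,7] = [7] − [2].
As a 7×21 matrix over Z this has rank 6, with invariant factors (1,1,1,1,1,1).

The boundary map ∂_2: C_2 → C_1 sends each 2-simplex [p,q,r] to [q,r] − [p,r] + [p,q]. For instance
  ∂[2,3,6] = [3,6] − [2,6] + [2,3],
  ∂[1,3,4] = [3,4] − [1,4] + [1,3].
The resulting 21×14 matrix has rank 13, and its Smith normal form has invariant factors (1,1,1,1,1,1,1,1,1,1,1,1,1).

Reading off H_k = ker ∂_k / im ∂_{k+1}:

  H_0: rank C_0 − rank ∂_1 = 7 − 6 = 1, and the invariant factors of ∂_1 are all 1, so H_0 = Z.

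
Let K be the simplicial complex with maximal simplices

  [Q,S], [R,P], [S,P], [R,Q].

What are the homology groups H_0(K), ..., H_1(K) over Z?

Take the total order P < Q < R < S on the vertex set. Then K (dimension 1) consists of the simplices:

  0-simplices (4): P, Q, R, S
  1-simplices (4): PR, PS, QR, QS

giving chain groups C_0 ≅ Z^4, C_1 ≅ Z^4.

Boundary ∂_1: C_1 → C_0 sends each edge [p,q] (with p < q) to q − p. For instance
  ∂PR = R − P.
The resulting 4×4 matrix has rank 3, and its Smith normal form has invariant factors (1,1,1).

Computing H_k = (kernel of ∂_k) / (image of ∂_{k+1}):

  H_0: rank C_0 − rank ∂_1 = 4 − 3 = 1, and the invariant factors of ∂_1 are all 1, so H_0 ≅ Z.
  H_1: rank ker ∂_1 − rank ∂_2 = (4 − 3) − 0 = 1, and there is no ∂_2, so H_1 ≅ Z.

As a check, the Euler characteristic is 4 − 4 = 0, which agrees with 1 − 1 = 0.

H_0 ≅ Z,  H_1 ≅ Z.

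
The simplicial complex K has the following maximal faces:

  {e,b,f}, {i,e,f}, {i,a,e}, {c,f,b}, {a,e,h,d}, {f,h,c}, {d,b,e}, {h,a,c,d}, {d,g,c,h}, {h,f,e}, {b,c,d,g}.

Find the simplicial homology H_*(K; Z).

H_0 = Z,  H_1 = 0,  H_2 = Z,  H_3 = 0.

Take the total order a < b < c < d < e < f < g < h < i on the vertex set. Then K (dimension 3) consists of the simplices:

  0-simplices (9): a, b, c, d, e, f, g, h, i
  1-simplices (23): ac, ad, ae, ah, ai, bc, bd, be, bf, bg, cd, cf, cg, ch, de, dg, dh, ef, eh, ei, fh, fi, gh
  2-simplices (20): acd, ach, ade, adh, aeh, aei, bcd, bcf, bcg, bde, bdg, bef, cdg, cdh, cfh, cgh, deh, dgh, efh, efi
  3-simplices (4): acdh, adeh, bcdg, cdgh

Hence C_0 ≅ Z^9, C_1 ≅ Z^23, C_2 ≅ Z^20, C_3 ≅ Z^4.

The boundary map ∂_1: C_1 → C_0 is given by ∂[p,q] = [q] − [p]. For instance
  ∂be = e − b.
This gives a 9×23 integer matrix of rank 8; reducing to Smith normal form yields diagonal entries (1,1,1,1,1,1,1,1).

Boundary ∂_2: C_2 → C_1 maps a triangle to the signed sum of its edges. For instance
  ∂bef = ef − bf + be,
  ∂cdg = dg − cg + cd.
The resulting 23×20 matrix has rank 15, and its Smith normal form has invariant factors (1,1,1,1,1,1,1,1,1,1,1,1,1,1,1).

∂_3: C_3 → C_2 sends each 3-simplex σ to the alternating sum Σ_i (−1)^i (σ with its i-th vertex removed). For instance
  ∂acdh = cdh − adh + ach − acd,
  ∂cdgh = dgh − cgh + cdh − cdg.
The 20×4 boundary matrix has rank 4 and Smith normal form diag(1,1,1,1).

From H_k ≅ ker(∂_k) / im(∂_{k+1}) we obtain:

  H_0: rank C_0 − rank ∂_1 = 9 − 8 = 1, and the invariant factors of ∂_1 are all 1, so H_0 = Z.
  H_1: rank ker ∂_1 − rank ∂_2 = (23 − 8) − 15 = 0, and the invariant factors of ∂_2 are all 1, so H_1 = 0.
  H_2: rank ker ∂_2 − rank ∂_3 = (20 − 15) − 4 = 1, and the invariant factors of ∂_3 are all 1, so H_2 = Z.
  H_3: rank ker ∂_3 − rank ∂_4 = (4 − 4) − 0 = 0, and there is no ∂_4, so H_3 = 0.

As a check, the Euler characteristic is 9 − 23 + 20 − 4 = 2, which agrees with 1 − 0 + 1 − 0 = 2.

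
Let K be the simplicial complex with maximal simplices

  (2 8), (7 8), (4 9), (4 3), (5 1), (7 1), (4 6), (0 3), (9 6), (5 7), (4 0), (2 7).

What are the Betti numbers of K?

We work with the vertex ordering 0 < 1 < 2 < 3 < 4 < 5 < 6 < 7 < 8 < 9. The simplices of K, each written with vertices in increasing order, are:

  0-simplices (10): [0], [1], [2], [3], [4], [5], [6], [7], [8], [9]
  1-simplices (12): [0,3], [0,4], [1,5], [1,7], [2,7], [2,8], [3,4], [4,6], [4,9], [5,7], [6,9], [7,8]

giving chain groups C_0 ≅ Z^10, C_1 ≅ Z^12.

∂_1: C_1 → C_0 maps an edge to its endpoints' difference, ∂[p,q] = q − p.
The 10×12 boundary matrix has rank 8 and Smith normal form diag(1,1,1,1,1,1,1,1).

Reading off H_k = ker ∂_k / im ∂_{k+1}:

  H_0: rank C_0 − rank ∂_1 = 10 − 8 = 2, and the invariant factors of ∂_1 are all 1, so H_0 = Z^2.
  H_1: rank ker ∂_1 − rank ∂_2 = (12 − 8) − 0 = 4, and there is no ∂_2, so H_1 = Z^4.

As a check, the Euler characteristic is 10 − 12 = -2, which agrees with 2 − 4 = -2.

Hence the Betti numbers are b_0 = 2, b_1 = 4.

b_0 = 2, b_1 = 4.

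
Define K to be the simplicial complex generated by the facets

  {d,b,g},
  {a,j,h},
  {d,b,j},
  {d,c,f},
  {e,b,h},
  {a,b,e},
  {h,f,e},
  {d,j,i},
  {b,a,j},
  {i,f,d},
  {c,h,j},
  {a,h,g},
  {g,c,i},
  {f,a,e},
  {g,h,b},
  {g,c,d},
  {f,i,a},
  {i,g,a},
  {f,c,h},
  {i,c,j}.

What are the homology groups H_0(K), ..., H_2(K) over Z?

Fix the vertex order a < b < c < d < e < f < g < h < i < j and write every simplex with vertices in increasing order. Then dim K = 2 and the simplices of K are:

  0-simplices (10): a, b, c, d, e, f, g, h, i, j
  1-simplices (30): ab, ae, af, ag, ah, ai, aj, bd, be, bg, bh, bj, cd, cf, cg, ch, ci, cj, df, dg, di, dj, ef, eh, fh, fi, gh, gi, hj, ij
  2-simplices (20): abe, abj, aef, afi, agh, agi, ahj, bdg, bdj, beh, bgh, cdf, cdg, cfh, cgi, chj, cij, dfi, dij, efh

giving chain groups C_0 ≅ Z^10, C_1 ≅ Z^30, C_2 ≅ Z^20.

∂_1: C_1 → C_0 sends each edge [p,q] (with p < q) to q − p. For instance
  ∂aj = j − a.
The 10×30 boundary matrix has rank 9 and Smith normal form diag(1,1,1,1,1,1,1,1,1).

The boundary map ∂_2: C_2 → C_1 maps a triangle to the signed sum of its edges. For instance
  ∂agh = gh − ah + ag,
  ∂abe = be − ae + ab.
As a 30×20 matrix over Z this has rank 20, with invariant factors (1,1,1,1,1,1,1,1,1,1,1,1,1,1,1,1,1,1,1,2).

Now H_k = ker ∂_k / im ∂_{k+1}, so:

  H_0: rank C_0 − rank ∂_1 = 10 − 9 = 1, and the invariant factors of ∂_1 are all 1, so H_0 = Z.
  H_1: rank ker ∂_1 − rank ∂_2 = (30 − 9) − 20 = 1, and ∂_2 has invariant factor 2 > 1, so H_1 = Z ⊕ Z_2.
  H_2: rank ker ∂_2 − rank ∂_3 = (20 − 20) − 0 = 0, and there is no ∂_3, so H_2 = 0.

H_0 ≅ Z,  H_1 ≅ Z ⊕ Z_2,  H_2 = 0.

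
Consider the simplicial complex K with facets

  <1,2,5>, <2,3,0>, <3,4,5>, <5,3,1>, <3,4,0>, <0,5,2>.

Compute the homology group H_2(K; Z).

Take the total order 0 < 1 < 2 < 3 < 4 < 5 on the vertex set. Then K (dimension 2) consists of the simplices:

  0-simplices (6): [0], [1], [2], [3], [4], [5]
  1-simplices (12): [0,2], [0,3], [0,4], [0,5], [1,2], [1,3], [1,5], [2,3], [2,5], [3,4], [3,5], [4,5]
  2-simplices (6): [0,2,3], [0,2,5], [0,3,4], [1,2,5], [1,3,5], [3,4,5]

Hence C_0 ≅ Z^6, C_1 ≅ Z^12, C_2 ≅ Z^6.

Boundary ∂_1: C_1 → C_0 sends each edge [p,q] (with p < q) to q − p. For instance
  ∂[1,5] = [5] − [1].
The resulting 6×12 matrix has rank 5, and its Smith normal form has invariant factors (1,1,1,1,1).

The boundary map ∂_2: C_2 → C_1 maps a triangle to the signed sum of its edges. For instance
  ∂[0,3,4] = [3,4] − [0,4] + [0,3],
  ∂[1,3,5] = [3,5] − [1,5] + [1,3].
The 12×6 boundary matrix has rank 6 and Smith normal form diag(1,1,1,1,1,1).

From H_k ≅ ker(∂_k) / im(∂_{k+1}) we obtain:

  H_2: rank ker ∂_2 − rank ∂_3 = (6 − 6) − 0 = 0, and there is no ∂_3, so H_2 ≅ 0.

(K is a triangulation of the cylinder S^1 x I.)

H_2 ≅ 0.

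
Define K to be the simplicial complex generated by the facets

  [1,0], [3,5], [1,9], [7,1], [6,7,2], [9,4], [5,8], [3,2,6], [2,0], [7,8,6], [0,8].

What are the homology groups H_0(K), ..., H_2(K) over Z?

H_0 = Z,  H_1 = Z^3,  H_2 = 0.

K has 10 vertices, 15 edges, 3 triangles.
rank ∂_0 = 0, rank ∂_1 = 9 ⇒ b_0 = 10 − 0 − 9 = 1; all invariant factors of ∂_1 are 1 so no torsion. So H_0 = Z.
rank ∂_1 = 9, rank ∂_2 = 3 ⇒ b_1 = 15 − 9 − 3 = 3; all invariant factors of ∂_2 are 1 so no torsion. So H_1 = Z^3.
rank ∂_2 = 3, rank ∂_3 = 0 ⇒ b_2 = 3 − 3 − 0 = 0. So H_2 = 0.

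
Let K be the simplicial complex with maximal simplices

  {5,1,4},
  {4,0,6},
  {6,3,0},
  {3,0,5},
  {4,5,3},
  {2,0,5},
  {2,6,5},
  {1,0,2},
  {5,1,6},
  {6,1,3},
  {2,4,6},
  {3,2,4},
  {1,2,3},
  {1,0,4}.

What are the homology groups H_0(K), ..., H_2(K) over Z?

We work with the vertex ordering 0 < 1 < 2 < 3 < 4 < 5 < 6. The simplices of K, each written with vertices in increasing order, are:

  0-simplices (7): [0], [1], [2], [3], [4], [5], [6]
  1-simplices (21): [0,1], [0,2], [0,3], [0,4], [0,5], [0,6], [1,2], [1,3], [1,4], [1,5], [1,6], [2,3], [2,4], [2,5], [2,6], [3,4], [3,5], [3,6], [4,5], [4,6], [5,6]
  2-simplices (14): [0,1,2], [0,1,4], [0,2,5], [0,3,5], [0,3,6], [0,4,6], [1,2,3], [1,3,6], [1,4,5], [1,5,6], [2,3,4], [2,4,6], [2,5,6], [3,4,5]

so the chain groups are C_0 ≅ Z^7, C_1 ≅ Z^21, C_2 ≅ Z^14.

∂_1: C_1 → C_0 sends each edge [p,q] (with p < q) to q − p. For instance
  ∂[1,3] = [3] − [1].
The resulting 7×21 matrix has rank 6, and its Smith normal form has invariant factors (1,1,1,1,1,1).

The boundary map ∂_2: C_2 → C_1 acts by ∂[p,q,r] = [q,r] − [p,r] + [p,q]. For instance
  ∂[2,4,6] = [4,6] − [2,6] + [2,4],
  ∂[1,2,3] = [2,3] − [1,3] + [1,2].
This gives a 21×14 integer matrix of rank 13; reducing to Smith normal form yields diagonal entries (1,1,1,1,1,1,1,1,1,1,1,1,1).

From H_k ≅ ker(∂_k) / im(∂_{k+1}) we obtain:

  H_0: rank C_0 − rank ∂_1 = 7 − 6 = 1, and the invariant factors of ∂_1 are all 1, so H_0 ≅ Z.
  H_1: rank ker ∂_1 − rank ∂_2 = (21 − 6) − 13 = 2, and the invariant factors of ∂_2 are all 1, so H_1 ≅ Z^2.
  H_2: rank ker ∂_2 − rank ∂_3 = (14 − 13) − 0 = 1, and there is no ∂_3, so H_2 ≅ Z.

As a check, the Euler characteristic is 7 − 21 + 14 = 0, which agrees with 1 − 2 + 1 = 0.

H_0 ≅ Z,  H_1 ≅ Z^2,  H_2 ≅ Z.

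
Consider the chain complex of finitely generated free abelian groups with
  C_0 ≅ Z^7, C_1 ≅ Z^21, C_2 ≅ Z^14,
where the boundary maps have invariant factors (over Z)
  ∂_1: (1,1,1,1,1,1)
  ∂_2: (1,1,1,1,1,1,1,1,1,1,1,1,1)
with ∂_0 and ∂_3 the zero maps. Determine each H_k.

H_0: b_0 = 7 − 0 − 6 = 1; torsion from ∂_1 factors > 1: none. So H_0 = Z.
H_1: b_1 = 21 − 6 − 13 = 2; torsion from ∂_2 factors > 1: none. So H_1 = Z^2.
H_2: b_2 = 14 − 13 − 0 = 1; torsion from ∂_3 factors > 1: none. So H_2 = Z.

H_0 = Z,  H_1 = Z^2,  H_2 = Z.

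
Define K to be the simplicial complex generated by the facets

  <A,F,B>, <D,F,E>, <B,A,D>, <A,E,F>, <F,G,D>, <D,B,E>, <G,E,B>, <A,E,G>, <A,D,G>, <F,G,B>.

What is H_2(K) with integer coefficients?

H_2 = 0.

Fix the vertex order A < B < D < E < F < G and write every simplex with vertices in increasing order. Then dim K = 2 and the simplices of K are:

  0-simplices (6): A, B, D, E, F, G
  1-simplices (15): AB, AD, AE, AF, AG, BD, BE, BF, BG, DE, DF, DG, EF, EG, FG
  2-simplices (10): ABD, ABF, ADG, AEF, AEG, BDE, BEG, BFG, DEF, DFG

so the chain groups are C_0 ≅ Z^6, C_1 ≅ Z^15, C_2 ≅ Z^10.

Boundary ∂_1: C_1 → C_0 maps an edge to its endpoints' difference, ∂[p,q] = q − p.
As a 6×15 matrix over Z this has rank 5, with invariant factors (1,1,1,1,1).

∂_2: C_2 → C_1 acts by ∂[p,q,r] = [q,r] − [p,r] + [p,q]. For instance
  ∂BEG = EG − BG + BE,
  ∂ABD = BD − AD + AB.
The resulting 15×10 matrix has rank 10, and its Smith normal form has invariant factors (1,1,1,1,1,1,1,1,1,2).

Computing H_k = (kernel of ∂_k) / (image of ∂_{k+1}):

  H_2: rank ker ∂_2 − rank ∂_3 = (10 − 10) − 0 = 0, and there is no ∂_3, so H_2 = 0.

(K is a triangulation of the real projective plane RP^2.)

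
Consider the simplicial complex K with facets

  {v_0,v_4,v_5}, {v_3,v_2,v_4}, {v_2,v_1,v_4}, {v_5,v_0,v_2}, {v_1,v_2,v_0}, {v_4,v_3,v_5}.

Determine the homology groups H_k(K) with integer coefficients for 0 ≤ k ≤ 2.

H_0 = Z,  H_1 = Z,  H_2 = 0.

We work with the vertex ordering v_0 < v_1 < v_2 < v_3 < v_4 < v_5. The simplices of K, each written with vertices in increasing order, are:

  0-simplices (6): [v_0], [v_1], [v_2], [v_3], [v_4], [v_5]
  1-simplices (12): [v_0,v_1], [v_0,v_2], [v_0,v_4], [v_0,v_5], [v_1,v_2], [v_1,v_4], [v_2,v_3], [v_2,v_4], [v_2,v_5], [v_3,v_4], [v_3,v_5], [v_4,v_5]
  2-simplices (6): [v_0,v_1,v_2], [v_0,v_2,v_5], [v_0,v_4,v_5], [v_1,v_2,v_4], [v_2,v_3,v_4], [v_3,v_4,v_5]

so the chain groups are C_0 ≅ Z^6, C_1 ≅ Z^12, C_2 ≅ Z^6.

Boundary ∂_1: C_1 → C_0 sends each edge [p,q] (with p < q) to q − p.
The 6×12 boundary matrix has rank 5 and Smith normal form diag(1,1,1,1,1).

Boundary ∂_2: C_2 → C_1 acts by ∂[p,q,r] = [q,r] − [p,r] + [p,q]. For instance
  ∂[v_0,v_4,v_5] = [v_4,v_5] − [v_0,v_5] + [v_0,v_4],
  ∂[v_0,v_2,v_5] = [v_2,v_5] − [v_0,v_5] + [v_0,v_2].
This gives a 12×6 integer matrix of rank 6; reducing to Smith normal form yields diagonal entries (1,1,1,1,1,1).

Now H_k = ker ∂_k / im ∂_{k+1}, so:

  H_0: rank C_0 − rank ∂_1 = 6 − 5 = 1, and the invariant factors of ∂_1 are all 1, so H_0 ≅ Z.
  H_1: rank ker ∂_1 − rank ∂_2 = (12 − 5) − 6 = 1, and the invariant factors of ∂_2 are all 1, so H_1 ≅ Z.
  H_2: rank ker ∂_2 − rank ∂_3 = (6 − 6) − 0 = 0, and there is no ∂_3, so H_2 ≅ 0.

As a check, the Euler characteristic is 6 − 12 + 6 = 0, which agrees with 1 − 1 + 0 = 0.
(K is a triangulation of the cylinder S^1 x I.)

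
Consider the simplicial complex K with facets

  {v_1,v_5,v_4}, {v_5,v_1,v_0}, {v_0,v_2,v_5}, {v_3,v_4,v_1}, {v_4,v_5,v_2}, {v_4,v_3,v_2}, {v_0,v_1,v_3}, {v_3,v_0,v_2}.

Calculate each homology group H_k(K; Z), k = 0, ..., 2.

H_0 ≅ Z,  H_1 = 0,  H_2 ≅ Z.

K has 6 vertices, 12 edges, 8 triangles.
rank ∂_0 = 0, rank ∂_1 = 5 ⇒ b_0 = 6 − 0 − 5 = 1; all invariant factors of ∂_1 are 1 so no torsion. So H_0 = Z.
rank ∂_1 = 5, rank ∂_2 = 7 ⇒ b_1 = 12 − 5 − 7 = 0; all invariant factors of ∂_2 are 1 so no torsion. So H_1 = 0.
rank ∂_2 = 7, rank ∂_3 = 0 ⇒ b_2 = 8 − 7 − 0 = 1. So H_2 = Z.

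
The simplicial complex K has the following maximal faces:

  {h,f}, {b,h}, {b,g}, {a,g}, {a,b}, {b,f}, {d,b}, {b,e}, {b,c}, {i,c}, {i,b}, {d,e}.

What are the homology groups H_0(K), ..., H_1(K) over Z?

Order the vertices as a < b < c < d < e < f < g < h < i. Listing each simplex with vertices in this order, K has dimension 1 with simplices:

  0-simplices (9): a, b, c, d, e, f, g, h, i
  1-simplices (12): ab, ag, bc, bd, be, bf, bg, bh, bi, ci, de, fh

giving chain groups C_0 ≅ Z^9, C_1 ≅ Z^12.

The boundary map ∂_1: C_1 → C_0 is given by ∂[p,q] = [q] − [p]. For instance
  ∂bi = i − b.
This gives a 9×12 integer matrix of rank 8; reducing to Smith normal form yields diagonal entries (1,1,1,1,1,1,1,1).

Computing H_k = (kernel of ∂_k) / (image of ∂_{k+1}):

  H_0: rank C_0 − rank ∂_1 = 9 − 8 = 1, and the invariant factors of ∂_1 are all 1, so H_0 ≅ Z.
  H_1: rank ker ∂_1 − rank ∂_2 = (12 − 8) − 0 = 4, and there is no ∂_2, so H_1 ≅ Z^4.

As a check, the Euler characteristic is 9 − 12 = -3, which agrees with 1 − 4 = -3.
(K is a triangulation of a wedge of 4 circles.)

H_0 ≅ Z,  H_1 ≅ Z^4.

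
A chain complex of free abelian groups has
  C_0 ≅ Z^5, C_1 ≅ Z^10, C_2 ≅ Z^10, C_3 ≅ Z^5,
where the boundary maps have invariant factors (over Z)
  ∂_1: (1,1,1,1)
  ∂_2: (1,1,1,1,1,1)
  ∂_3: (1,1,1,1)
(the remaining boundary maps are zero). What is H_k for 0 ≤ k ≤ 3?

H_0 = Z,  H_1 = 0,  H_2 = 0,  H_3 = Z.

H_0: b_0 = 5 − 0 − 4 = 1; torsion from ∂_1 factors > 1: none. So H_0 = Z.
H_1: b_1 = 10 − 4 − 6 = 0; torsion from ∂_2 factors > 1: none. So H_1 = 0.
H_2: b_2 = 10 − 6 − 4 = 0; torsion from ∂_3 factors > 1: none. So H_2 = 0.
H_3: b_3 = 5 − 4 − 0 = 1; torsion from ∂_4 factors > 1: none. So H_3 = Z.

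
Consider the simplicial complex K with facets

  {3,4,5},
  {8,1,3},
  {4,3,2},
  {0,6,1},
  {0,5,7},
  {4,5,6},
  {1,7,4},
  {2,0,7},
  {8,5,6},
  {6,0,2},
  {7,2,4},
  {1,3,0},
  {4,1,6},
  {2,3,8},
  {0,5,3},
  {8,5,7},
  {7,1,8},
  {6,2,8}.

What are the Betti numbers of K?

b_0 = 1, b_1 = 2, b_2 = 1.

Take the total order 0 < 1 < 2 < 3 < 4 < 5 < 6 < 7 < 8 on the vertex set. Then K (dimension 2) consists of the simplices:

  0-simplices (9): [0], [1], [2], [3], [4], [5], [6], [7], [8]
  1-simplices (27): (27 of them)
  2-simplices (18): [0,1,3], [0,1,6], [0,2,6], [0,2,7], [0,3,5], [0,5,7], [1,3,8], [1,4,6], [1,4,7], [1,7,8], [2,3,4], [2,3,8], [2,4,7], [2,6,8], [3,4,5], [4,5,6], [5,6,8], [5,7,8]

so the chain groups are C_0 ≅ Z^9, C_1 ≅ Z^27, C_2 ≅ Z^18.

The boundary map ∂_1: C_1 → C_0 sends each edge [p,q] (with p < q) to q − p.
The 9×27 boundary matrix has rank 8 and Smith normal form diag(1,1,1,1,1,1,1,1).

∂_2: C_2 → C_1 acts by ∂[p,q,r] = [q,r] − [p,r] + [p,q]. For instance
  ∂[1,4,7] = [4,7] − [1,7] + [1,4],
  ∂[0,2,7] = [2,7] − [0,7] + [0,2].
The 27×18 boundary matrix has rank 17 and Smith normal form diag(1,1,1,1,1,1,1,1,1,1,1,1,1,1,1,1,1).

From H_k ≅ ker(∂_k) / im(∂_{k+1}) we obtain:

  H_0: rank C_0 − rank ∂_1 = 9 − 8 = 1, and the invariant factors of ∂_1 are all 1, so H_0 = Z.
  H_1: rank ker ∂_1 − rank ∂_2 = (27 − 8) − 17 = 2, and the invariant factors of ∂_2 are all 1, so H_1 = Z^2.
  H_2: rank ker ∂_2 − rank ∂_3 = (18 − 17) − 0 = 1, and there is no ∂_3, so H_2 = Z.

As a check, the Euler characteristic is 9 − 27 + 18 = 0, which agrees with 1 − 2 + 1 = 0.

Hence the Betti numbers are b_0 = 1, b_1 = 2, b_2 = 1.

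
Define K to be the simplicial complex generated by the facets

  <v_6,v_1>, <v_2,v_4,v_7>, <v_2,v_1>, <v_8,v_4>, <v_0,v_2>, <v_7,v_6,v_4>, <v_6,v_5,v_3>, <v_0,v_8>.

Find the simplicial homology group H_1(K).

K has 9 vertices, 13 edges, 3 triangles.
rank ∂_1 = 8, rank ∂_2 = 3 ⇒ b_1 = 13 − 8 − 3 = 2; all invariant factors of ∂_2 are 1 so no torsion. So H_1 = Z^2.

H_1 = Z^2.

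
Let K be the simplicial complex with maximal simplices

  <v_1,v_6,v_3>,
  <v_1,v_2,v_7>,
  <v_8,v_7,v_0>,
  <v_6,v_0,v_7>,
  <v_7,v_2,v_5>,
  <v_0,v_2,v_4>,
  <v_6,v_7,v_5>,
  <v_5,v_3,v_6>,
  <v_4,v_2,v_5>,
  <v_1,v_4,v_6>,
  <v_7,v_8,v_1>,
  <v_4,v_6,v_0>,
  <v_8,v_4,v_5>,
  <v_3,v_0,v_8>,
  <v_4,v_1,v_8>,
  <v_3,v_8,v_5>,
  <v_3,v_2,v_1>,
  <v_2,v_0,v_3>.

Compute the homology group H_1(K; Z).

H_1 = Z^2.

Order the vertices as v_0 < v_1 < v_2 < v_3 < v_4 < v_5 < v_6 < v_7 < v_8. Listing each simplex with vertices in this order, K has dimension 2 with simplices:

  0-simplices (9): [v_0], [v_1], [v_2], [v_3], [v_4], [v_5], [v_6], [v_7], [v_8]
  1-simplices (27): (27 of them)
  2-simplices (18): (18 of them)

Hence C_0 ≅ Z^9, C_1 ≅ Z^27, C_2 ≅ Z^18.

Boundary ∂_1: C_1 → C_0 maps an edge to its endpoints' difference, ∂[p,q] = q − p.
The resulting 9×27 matrix has rank 8, and its Smith normal form has invariant factors (1,1,1,1,1,1,1,1).

Boundary ∂_2: C_2 → C_1 acts by ∂[p,q,r] = [q,r] − [p,r] + [p,q]. For instance
  ∂[v_1,v_2,v_7] = [v_2,v_7] − [v_1,v_7] + [v_1,v_2],
  ∂[v_0,v_2,v_4] = [v_2,v_4] − [v_0,v_4] + [v_0,v_2].
This gives a 27×18 integer matrix of rank 17; reducing to Smith normal form yields diagonal entries (1,1,1,1,1,1,1,1,1,1,1,1,1,1,1,1,1).

Computing H_k = (kernel of ∂_k) / (image of ∂_{k+1}):

  H_1: rank ker ∂_1 − rank ∂_2 = (27 − 8) − 17 = 2, and the invariant factors of ∂_2 are all 1, so H_1 ≅ Z^2.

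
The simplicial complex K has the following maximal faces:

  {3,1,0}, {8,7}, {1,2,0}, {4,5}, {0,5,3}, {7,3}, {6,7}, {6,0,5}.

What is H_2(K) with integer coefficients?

Order the vertices as 0 < 1 < 2 < 3 < 4 < 5 < 6 < 7 < 8. Listing each simplex with vertices in this order, K has dimension 2 with simplices:

  0-simplices (9): [0], [1], [2], [3], [4], [5], [6], [7], [8]
  1-simplices (13): [0,1], [0,2], [0,3], [0,5], [0,6], [1,2], [1,3], [3,5], [3,7], [4,5], [5,6], [6,7], [7,8]
  2-simplices (4): [0,1,2], [0,1,3], [0,3,5], [0,5,6]

giving chain groups C_0 ≅ Z^9, C_1 ≅ Z^13, C_2 ≅ Z^4.

The boundary map ∂_1: C_1 → C_0 sends each edge [p,q] (with p < q) to q − p. For instance
  ∂[6,7] = [7] − [6].
The 9×13 boundary matrix has rank 8 and Smith normal form diag(1,1,1,1,1,1,1,1).

∂_2: C_2 → C_1 maps a triangle to the signed sum of its edges. For instance
  ∂[0,5,6] = [5,6] − [0,6] + [0,5],
  ∂[0,3,5] = [3,5] − [0,5] + [0,3].
As a 13×4 matrix over Z this has rank 4, with invariant factors (1,1,1,1).

Computing H_k = (kernel of ∂_k) / (image of ∂_{k+1}):

  H_2: rank ker ∂_2 − rank ∂_3 = (4 − 4) − 0 = 0, and there is no ∂_3, so H_2 ≅ 0.

H_2 ≅ 0.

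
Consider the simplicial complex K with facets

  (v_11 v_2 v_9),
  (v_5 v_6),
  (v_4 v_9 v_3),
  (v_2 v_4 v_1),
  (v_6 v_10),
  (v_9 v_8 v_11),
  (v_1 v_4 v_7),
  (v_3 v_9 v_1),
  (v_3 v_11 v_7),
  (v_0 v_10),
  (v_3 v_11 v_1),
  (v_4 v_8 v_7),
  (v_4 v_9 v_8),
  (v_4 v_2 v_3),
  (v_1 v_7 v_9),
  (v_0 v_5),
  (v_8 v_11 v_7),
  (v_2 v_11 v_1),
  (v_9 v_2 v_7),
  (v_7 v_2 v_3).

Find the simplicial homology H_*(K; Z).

H_0 ≅ Z^2,  H_1 ≅ Z^3,  H_2 ≅ Z.

We work with the vertex ordering v_0 < v_1 < v_2 < v_3 < v_4 < v_5 < v_6 < v_7 < v_8 < v_9 < v_10 < v_11. The simplices of K, each written with vertices in increasing order, are:

  0-simplices (12): [v_0], [v_1], [v_2], [v_3], [v_4], [v_5], [v_6], [v_7], [v_8], [v_9], [v_10], [v_11]
  1-simplices (28): (28 of them)
  2-simplices (16): (16 of them)

giving chain groups C_0 ≅ Z^12, C_1 ≅ Z^28, C_2 ≅ Z^16.

∂_1: C_1 → C_0 is given by ∂[p,q] = [q] − [p].
The resulting 12×28 matrix has rank 10, and its Smith normal form has invariant factors (1,1,1,1,1,1,1,1,1,1).

Boundary ∂_2: C_2 → C_1 acts by ∂[p,q,r] = [q,r] − [p,r] + [p,q]. For instance
  ∂[v_3,v_4,v_9] = [v_4,v_9] − [v_3,v_9] + [v_3,v_4],
  ∂[v_2,v_7,v_9] = [v_7,v_9] − [v_2,v_9] + [v_2,v_7].
The resulting 28×16 matrix has rank 15, and its Smith normal form has invariant factors (1,1,1,1,1,1,1,1,1,1,1,1,1,1,1).

Reading off H_k = ker ∂_k / im ∂_{k+1}:

  H_0: rank C_0 − rank ∂_1 = 12 − 10 = 2, and the invariant factors of ∂_1 are all 1, so H_0 = Z^2.
  H_1: rank ker ∂_1 − rank ∂_2 = (28 − 10) − 15 = 3, and the invariant factors of ∂_2 are all 1, so H_1 = Z^3.
  H_2: rank ker ∂_2 − rank ∂_3 = (16 − 15) − 0 = 1, and there is no ∂_3, so H_2 = Z.

(K is a triangulation of the disjoint union of the torus T^2 and the circle S^1.)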